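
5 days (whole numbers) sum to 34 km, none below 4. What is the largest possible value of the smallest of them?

6

The average is 34/5 < 7, so some value is ≤ 6.
Achievable: 1 of them at 6 and 4 at 7 total 34.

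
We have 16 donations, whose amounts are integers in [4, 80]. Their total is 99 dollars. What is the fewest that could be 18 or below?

14

Let j be the number exceeding 18. Then the total is ≥ 19·j + 4·(16 − j) = 64 + 15j.
So 15j ≤ 35 and j ≤ 2; hence at least 16 − 2 = 14 are ≤ 18.
Exactly 14 works: 14 values at 4 and 2 at 19 total 94; raise one of the low values by 5 (still ≤ 18) to hit 99.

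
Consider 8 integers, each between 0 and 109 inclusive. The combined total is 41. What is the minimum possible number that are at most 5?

If only k of them are at most 5, the other 8 − k are at least 6, so the total is at least (8 − k)·6 + k·0.
This is ≤ 41, so (8 − k)·6 + 0k ≤ 41, which gives k ≥ 2.
Exactly 2 works: 2 values at 0 and 6 at 6 total 36; raise one of the low values by 5 (still ≤ 5) to hit 41.

2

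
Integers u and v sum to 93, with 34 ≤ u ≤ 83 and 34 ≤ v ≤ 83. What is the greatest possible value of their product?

2162

With u + v fixed, uv peaks when the two are closest together.
Taking u = 46 and v = 47 (both in [34, 83]) gives uv = 2162.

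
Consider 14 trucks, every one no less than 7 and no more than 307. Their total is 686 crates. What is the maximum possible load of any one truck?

307

Maximizing one value means minimizing the remaining 13.
The other 13 contribute at least 13 × 7 = 91, leaving at most 686 − 91 = 595.
But each truck is capped at 307, so the maximum is 307.
Achievable: one at 307 and the other 13 totalling 379, which fits since 13 × 7 ≤ 379 ≤ 13 × 307.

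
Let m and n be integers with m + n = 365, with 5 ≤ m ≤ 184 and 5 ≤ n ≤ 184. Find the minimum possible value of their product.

33304

mn = m(365 − m) is concave in m, so over [181, 184] it is minimized at an endpoint.
The extreme feasible split is m = 181, n = 184, giving mn = 33304.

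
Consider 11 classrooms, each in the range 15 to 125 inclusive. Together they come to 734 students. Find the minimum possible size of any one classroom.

Minimizing one value means maximizing the remaining 10.
The other 10 can take up 10 × 125 = 1250 ≥ 734 − 15, so one classroom can sit at its floor of 15.
Achievable: one at 15 and the other 10 totalling 719, which fits since 10 × 15 ≤ 719 ≤ 10 × 125.

15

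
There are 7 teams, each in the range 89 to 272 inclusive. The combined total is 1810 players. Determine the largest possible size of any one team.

To make one team as large as possible, make the other 6 as small as possible.
The other 6 contribute at least 6 × 89 = 534, leaving at most 1810 − 534 = 1276.
But each team is capped at 272, so the maximum is 272.
Achievable: one at 272 and the other 6 totalling 1538, which fits since 6 × 89 ≤ 1538 ≤ 6 × 272.

272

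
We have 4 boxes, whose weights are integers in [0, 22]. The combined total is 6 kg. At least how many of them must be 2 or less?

2

Let j be the number exceeding 2. Then the total is ≥ 3·j + 0·(4 − j) = 0 + 3j.
So 3j ≤ 6 and j ≤ 2; hence at least 4 − 2 = 2 are ≤ 2.
Exactly 2 works: 2 values at 0 and 2 at 3 total 6.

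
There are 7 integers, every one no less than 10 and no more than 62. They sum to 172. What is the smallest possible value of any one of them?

10

Minimizing one value means maximizing the remaining 6.
The other 6 can take up 6 × 62 = 372 ≥ 172 − 10, so one integer can sit at its floor of 10.
Achievable: one at 10 and the other 6 totalling 162, which fits since 6 × 10 ≤ 162 ≤ 6 × 62.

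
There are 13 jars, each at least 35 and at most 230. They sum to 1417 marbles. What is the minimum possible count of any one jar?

To make one jar as small as possible, make the other 12 as large as possible.
The other 12 can take up 12 × 230 = 2760 ≥ 1417 − 35, so one jar can sit at its floor of 35.
Achievable: one at 35 and the other 12 totalling 1382, which fits since 12 × 35 ≤ 1382 ≤ 12 × 230.

35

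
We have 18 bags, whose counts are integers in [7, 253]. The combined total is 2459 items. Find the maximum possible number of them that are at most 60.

10

Each value at 60 or below falls at least 253 − 60 = 193 short of the ceiling 253.
The ceiling total is 18 × 253 = 4554, and we need 2459, so at most ⌊(4554 − 2459)/193⌋ = 10 can be that low.
k = 10 is achieved by 10 values at 60 and 8 at 253, total 2624; lower one of the 253's by 165 (still > 60) to reach 2459.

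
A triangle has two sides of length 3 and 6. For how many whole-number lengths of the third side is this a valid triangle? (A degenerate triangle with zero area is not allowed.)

The triangle inequality gives |3 − 6| < c < 3 + 6, i.e. 3 < c < 9.
So c can be any integer from 4 to 8: 5 values.

5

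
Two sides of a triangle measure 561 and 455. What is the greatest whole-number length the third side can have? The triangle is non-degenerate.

The third side must be less than 561 + 455 = 1016.
The largest integer below 1016 is 1015.

1015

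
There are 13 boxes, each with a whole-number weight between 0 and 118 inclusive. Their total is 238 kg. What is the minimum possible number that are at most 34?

7

If only k of them are at most 34, the other 13 − k are at least 35, so the total is at least (13 − k)·35 + k·0.
This is ≤ 238, so (13 − k)·35 + 0k ≤ 238, which gives k ≥ 7.
Exactly 7 works: 7 values at 0 and 6 at 35 total 210; raise one of the low values by 28 (still ≤ 34) to hit 238.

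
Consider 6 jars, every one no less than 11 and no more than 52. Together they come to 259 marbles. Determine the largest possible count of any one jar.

52

Maximizing one value means minimizing the remaining 5.
The other 5 contribute at least 5 × 11 = 55, leaving at most 259 − 55 = 204.
But each jar is capped at 52, so the maximum is 52.
Achievable: one at 52 and the other 5 totalling 207, which fits since 5 × 11 ≤ 207 ≤ 5 × 52.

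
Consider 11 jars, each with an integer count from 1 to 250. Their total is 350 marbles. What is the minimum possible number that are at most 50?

5

Let j be the number exceeding 50. Then the total is ≥ 51·j + 1·(11 − j) = 11 + 50j.
So 50j ≤ 339 and j ≤ 6; hence at least 11 − 6 = 5 are ≤ 50.
Exactly 5 works: 5 values at 1 and 6 at 51 total 311; raise one of the low values by 39 (still ≤ 50) to hit 350.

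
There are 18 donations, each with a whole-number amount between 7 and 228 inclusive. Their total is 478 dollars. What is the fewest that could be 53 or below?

11

If only k of them are at most 53, the other 18 − k are at least 54, so the total is at least (18 − k)·54 + k·7.
This is ≤ 478, so (18 − k)·54 + 7k ≤ 478, which gives k ≥ 11.
Exactly 11 works: 11 values at 7 and 7 at 54 total 455; raise one of the low values by 23 (still ≤ 53) to hit 478.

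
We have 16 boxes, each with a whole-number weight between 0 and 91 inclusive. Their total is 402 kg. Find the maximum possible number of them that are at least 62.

Suppose k of them are at least 62. Those contribute at least 62 each and the other 16 − k at least 0 each.
So the total is at least 62k + 0(16 − k) = 0 + 62k. This must be ≤ 402, giving k ≤ 6.
k = 6 is achieved by 6 values at 62 and 10 at 0, total 372; add 30 to one value (staying below 62) to reach 402.

6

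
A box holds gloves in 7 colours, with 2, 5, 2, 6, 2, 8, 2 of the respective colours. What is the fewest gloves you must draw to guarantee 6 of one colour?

24

In the worst case you take as many as possible of each colour without reaching 6: 2 + 5 + 2 + 5 + 2 + 5 + 2 = 23.
The next one must give 6 of some colour, so 23 + 1 = 24.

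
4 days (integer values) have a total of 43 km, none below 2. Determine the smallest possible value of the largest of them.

If every one of the 4 were at most 10, the total would be at most 4 × 10 = 40 < 43.
Achievable: 3 of them at 11 and 1 at 10 total 43.

11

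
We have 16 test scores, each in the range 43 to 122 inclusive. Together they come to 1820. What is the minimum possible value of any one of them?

43

To make one score as small as possible, make the other 15 as large as possible.
The other 15 can take up 15 × 122 = 1830 ≥ 1820 − 43, so one score can sit at its floor of 43.
Achievable: one at 43 and the other 15 totalling 1777, which fits since 15 × 43 ≤ 1777 ≤ 15 × 122.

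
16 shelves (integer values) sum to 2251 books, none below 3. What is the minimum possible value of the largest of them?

141

The 16 values sum to 2251, so their maximum is at least ⌈2251/16⌉ = 141.
Equality holds with 11 values of 141 and 5 values of 140.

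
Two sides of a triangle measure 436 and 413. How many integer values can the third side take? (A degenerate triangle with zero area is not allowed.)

825

The triangle inequality gives |436 − 413| < c < 436 + 413, i.e. 23 < c < 849.
So c can be any integer from 24 to 848: 825 values.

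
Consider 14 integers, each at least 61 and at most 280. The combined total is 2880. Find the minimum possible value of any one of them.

To make one integer as small as possible, make the other 13 as large as possible.
The other 13 can take up 13 × 280 = 3640 ≥ 2880 − 61, so one integer can sit at its floor of 61.
Achievable: one at 61 and the other 13 totalling 2819, which fits since 13 × 61 ≤ 2819 ≤ 13 × 280.

61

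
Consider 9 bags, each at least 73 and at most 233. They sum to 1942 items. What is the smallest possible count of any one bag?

78

Minimizing one value means maximizing the remaining 8.
The other 8 contribute at most 8 × 233 = 1864, leaving at least 1942 − 1864 = 78.
Since 78 ≥ 73, this is achievable: one at 78 and 8 at 233.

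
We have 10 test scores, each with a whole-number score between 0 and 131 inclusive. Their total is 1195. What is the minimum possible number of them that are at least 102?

Suppose at most 10 − j of them reach 102; then j values are ≤ 101 and the rest ≤ 131.
The total is then ≤ 101·j + 131·(10 − j) = 1310 − 30j. For this to be ≥ 1195 we need j ≤ 3, so at least 10 − 3 = 7 must reach 102.
Exactly 7 works: 7 values at 131 and 3 at 101 total 1220; lower one of the high values by 25 (still ≥ 102) to hit 1195.

7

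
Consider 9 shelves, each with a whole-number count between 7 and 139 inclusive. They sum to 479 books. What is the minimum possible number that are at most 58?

1

Let j be the number exceeding 58. Then the total is ≥ 59·j + 7·(9 − j) = 63 + 52j.
So 52j ≤ 416 and j ≤ 8; hence at least 9 − 8 = 1 are ≤ 58.
Exactly 1 works: 1 value at 7 and 8 at 59 total 479.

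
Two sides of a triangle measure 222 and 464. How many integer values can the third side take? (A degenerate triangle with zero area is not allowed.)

443

The triangle inequality gives |222 − 464| < c < 222 + 464, i.e. 242 < c < 686.
So c can be any integer from 243 to 685: 443 values.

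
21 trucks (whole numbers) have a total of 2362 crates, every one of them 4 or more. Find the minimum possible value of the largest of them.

113

If every one of the 21 were at most 112, the total would be at most 21 × 112 = 2352 < 2362.
Achievable: 10 of them at 113 and 11 at 112 total 2362.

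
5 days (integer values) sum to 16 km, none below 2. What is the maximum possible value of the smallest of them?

If every one of the 5 were at least 4, the total would be at least 5 × 4 = 20 > 16.
Achievable: 4 of them at 3 and 1 at 4 total 16.

3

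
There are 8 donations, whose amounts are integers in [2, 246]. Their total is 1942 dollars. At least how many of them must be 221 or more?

7

Each value short of 221 is at most 220, costing at least 246 − 220 = 26 against the maximum total of 1968.
We can afford to lose at most 1968 − 1942 = 26, so at most ⌊26/26⌋ = 1 fall short, and at least 7 are ≥ 221.
Exactly 7 works: 7 values at 246 and 1 at 220 total 1942.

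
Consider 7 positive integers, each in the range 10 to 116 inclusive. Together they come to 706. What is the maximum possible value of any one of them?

116

To make one integer as large as possible, make the other 6 as small as possible.
The other 6 contribute at least 6 × 10 = 60, leaving at most 706 − 60 = 646.
But each integer is capped at 116, so the maximum is 116.
Achievable: one at 116 and the other 6 totalling 590, which fits since 6 × 10 ≤ 590 ≤ 6 × 116.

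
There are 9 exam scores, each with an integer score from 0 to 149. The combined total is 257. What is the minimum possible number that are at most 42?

4

If only k of them are at most 42, the other 9 − k are at least 43, so the total is at least (9 − k)·43 + k·0.
This is ≤ 257, so (9 − k)·43 + 0k ≤ 257, which gives k ≥ 4.
Exactly 4 works: 4 values at 0 and 5 at 43 total 215; raise one of the low values by 42 (still ≤ 42) to hit 257.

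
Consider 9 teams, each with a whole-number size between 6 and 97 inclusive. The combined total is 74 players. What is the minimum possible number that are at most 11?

Each value above 11 is at least 12, contributing at least 12 − 6 = 6 above the floor 6.
The sum exceeds the floor total 54 by 20, so at most ⌊20/6⌋ = 3 exceed 11, and at least 6 are ≤ 11.
Exactly 6 works: 6 values at 6 and 3 at 12 total 72; raise one of the low values by 2 (still ≤ 11) to hit 74.

6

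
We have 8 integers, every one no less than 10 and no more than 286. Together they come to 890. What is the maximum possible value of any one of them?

To make one integer as large as possible, make the other 7 as small as possible.
The other 7 contribute at least 7 × 10 = 70, leaving at most 890 − 70 = 820.
But each integer is capped at 286, so the maximum is 286.
Achievable: one at 286 and the other 7 totalling 604, which fits since 7 × 10 ≤ 604 ≤ 7 × 286.

286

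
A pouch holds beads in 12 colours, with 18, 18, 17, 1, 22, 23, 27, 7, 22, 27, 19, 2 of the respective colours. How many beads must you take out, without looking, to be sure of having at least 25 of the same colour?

198

In the worst case you take as many as possible of each colour without reaching 25: 18 + 18 + 17 + 1 + 22 + 23 + 24 + 7 + 22 + 24 + 19 + 2 = 197.
The next one must give 25 of some colour, so 197 + 1 = 198.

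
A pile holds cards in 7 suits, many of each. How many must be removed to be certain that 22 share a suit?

148

In the worst case you draw 21 of each of the 7 suits: 7 × 21 = 147.
One more forces 22 of some suit, so 147 + 1 = 148.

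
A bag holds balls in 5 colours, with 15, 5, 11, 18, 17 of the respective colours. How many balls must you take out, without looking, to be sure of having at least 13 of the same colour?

53

In the worst case you take as many as possible of each colour without reaching 13: 12 + 5 + 11 + 12 + 12 = 52.
The next one must give 13 of some colour, so 52 + 1 = 53.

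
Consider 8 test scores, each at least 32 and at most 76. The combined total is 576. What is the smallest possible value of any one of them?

To make one score as small as possible, make the other 7 as large as possible.
The other 7 contribute at most 7 × 76 = 532, leaving at least 576 − 532 = 44.
Since 44 ≥ 32, this is achievable: one at 44 and 7 at 76.

44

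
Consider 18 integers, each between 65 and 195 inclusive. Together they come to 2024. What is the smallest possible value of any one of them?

65

Minimizing one value means maximizing the remaining 17.
The other 17 can take up 17 × 195 = 3315 ≥ 2024 − 65, so one integer can sit at its floor of 65.
Achievable: one at 65 and the other 17 totalling 1959, which fits since 17 × 65 ≤ 1959 ≤ 17 × 195.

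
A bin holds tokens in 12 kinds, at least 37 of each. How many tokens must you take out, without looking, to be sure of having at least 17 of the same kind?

193

You could draw 16 of every kind without reaching 17 of any — 192 in all.
One more forces 17 of some kind, so 192 + 1 = 193.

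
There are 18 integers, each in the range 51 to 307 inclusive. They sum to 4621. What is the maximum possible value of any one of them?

Maximizing one value means minimizing the remaining 17.
The other 17 contribute at least 17 × 51 = 867, leaving at most 4621 − 867 = 3754.
But each integer is capped at 307, so the maximum is 307.
Achievable: one at 307 and the other 17 totalling 4314, which fits since 17 × 51 ≤ 4314 ≤ 17 × 307.

307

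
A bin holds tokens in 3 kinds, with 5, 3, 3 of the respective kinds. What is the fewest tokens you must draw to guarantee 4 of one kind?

10

In the worst case you take as many as possible of each kind without reaching 4: 3 + 3 + 3 = 9.
The next one must give 4 of some kind, so 9 + 1 = 10.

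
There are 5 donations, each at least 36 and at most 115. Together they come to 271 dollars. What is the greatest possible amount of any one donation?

To make one donation as large as possible, make the other 4 as small as possible.
The other 4 contribute at least 4 × 36 = 144, leaving at most 271 − 144 = 127.
But each donation is capped at 115, so the maximum is 115.
Achievable: one at 115 and the other 4 totalling 156, which fits since 4 × 36 ≤ 156 ≤ 4 × 115.

115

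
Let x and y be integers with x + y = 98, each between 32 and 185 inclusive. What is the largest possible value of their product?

2401

With x + y fixed, xy peaks when the two are closest together.
Taking x = 49 and y = 49 (both in [32, 185]) gives xy = 2401.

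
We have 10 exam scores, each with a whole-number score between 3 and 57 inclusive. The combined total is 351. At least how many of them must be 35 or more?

1

Each value short of 35 is at most 34, costing at least 57 − 34 = 23 against the maximum total of 570.
We can afford to lose at most 570 − 351 = 219, so at most ⌊219/23⌋ = 9 fall short, and at least 1 are ≥ 35.
Exactly 1 works: 1 value at 57 and 9 at 34 total 363; lower one of the high values by 12 (still ≥ 35) to hit 351.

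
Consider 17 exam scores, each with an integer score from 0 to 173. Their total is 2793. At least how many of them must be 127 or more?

14

Suppose at most 17 − j of them reach 127; then j values are ≤ 126 and the rest ≤ 173.
The total is then ≤ 126·j + 173·(17 − j) = 2941 − 47j. For this to be ≥ 2793 we need j ≤ 3, so at least 17 − 3 = 14 must reach 127.
Exactly 14 works: 14 values at 173 and 3 at 126 total 2800; lower one of the high values by 7 (still ≥ 127) to hit 2793.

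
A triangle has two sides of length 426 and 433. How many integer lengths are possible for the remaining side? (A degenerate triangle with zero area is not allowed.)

851

The triangle inequality gives |426 − 433| < c < 426 + 433, i.e. 7 < c < 859.
So c can be any integer from 8 to 858: 851 values.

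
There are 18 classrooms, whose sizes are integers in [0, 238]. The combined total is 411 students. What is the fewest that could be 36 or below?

Let j be the number exceeding 36. Then the total is ≥ 37·j + 0·(18 − j) = 0 + 37j.
So 37j ≤ 411 and j ≤ 11; hence at least 18 − 11 = 7 are ≤ 36.
Exactly 7 works: 7 values at 0 and 11 at 37 total 407; raise one of the low values by 4 (still ≤ 36) to hit 411.

7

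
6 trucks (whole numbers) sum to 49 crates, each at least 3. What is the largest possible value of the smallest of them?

8

If every one of the 6 were at least 9, the total would be at least 6 × 9 = 54 > 49.
Achievable: 5 of them at 8 and 1 at 9 total 49.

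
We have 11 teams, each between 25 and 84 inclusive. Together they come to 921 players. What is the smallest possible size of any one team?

81

To make one team as small as possible, make the other 10 as large as possible.
The other 10 contribute at most 10 × 84 = 840, leaving at least 921 − 840 = 81.
Since 81 ≥ 25, this is achievable: one at 81 and 10 at 84.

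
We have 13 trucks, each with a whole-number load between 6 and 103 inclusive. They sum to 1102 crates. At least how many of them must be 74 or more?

6

If only k of them are at least 74, the other 13 − k are at most 73, so the total is at most k·103 + (13 − k)·73.
This must reach 1102, so k·103 + (13 − k)·73 ≥ 1102, giving k ≥ 6.
Exactly 6 works: 6 values at 103 and 7 at 73 total 1129; lower one of the high values by 27 (still ≥ 74) to hit 1102.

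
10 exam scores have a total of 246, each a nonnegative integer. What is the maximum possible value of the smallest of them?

24

If every one of the 10 were at least 25, the total would be at least 10 × 25 = 250 > 246.
Taking 4 copies of 24 and 6 copies of 25 gives exactly 246, so 24 is attained.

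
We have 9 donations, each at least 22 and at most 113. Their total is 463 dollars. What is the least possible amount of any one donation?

22

Minimizing one value means maximizing the remaining 8.
The other 8 can take up 8 × 113 = 904 ≥ 463 − 22, so one donation can sit at its floor of 22.
Achievable: one at 22 and the other 8 totalling 441, which fits since 8 × 22 ≤ 441 ≤ 8 × 113.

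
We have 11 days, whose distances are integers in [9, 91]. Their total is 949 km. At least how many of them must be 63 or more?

Each value short of 63 is at most 62, costing at least 91 − 62 = 29 against the maximum total of 1001.
We can afford to lose at most 1001 − 949 = 52, so at most ⌊52/29⌋ = 1 fall short, and at least 10 are ≥ 63.
Exactly 10 works: 10 values at 91 and 1 at 62 total 972; lower one of the high values by 23 (still ≥ 63) to hit 949.

10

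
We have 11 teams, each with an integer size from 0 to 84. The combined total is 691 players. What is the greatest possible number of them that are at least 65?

10

Suppose k of them are at least 65. Those contribute at least 65 each and the other 11 − k at least 0 each.
So the total is at least 65k + 0(11 − k) = 0 + 65k. This must be ≤ 691, giving k ≤ 10.
k = 10 is achieved by 10 values at 65 and 1 at 0, total 650; add 41 to one value (staying below 65) to reach 691.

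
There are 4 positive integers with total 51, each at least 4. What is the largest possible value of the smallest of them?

The 4 values sum to 51, so their minimum is at most ⌊51/4⌋ = 12.
Taking 1 copy of 12 and 3 copies of 13 gives exactly 51, so 12 is attained.

12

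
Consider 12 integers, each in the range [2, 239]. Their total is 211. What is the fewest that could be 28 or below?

6

Each value above 28 is at least 29, contributing at least 29 − 2 = 27 above the floor 2.
The sum exceeds the floor total 24 by 187, so at most ⌊187/27⌋ = 6 exceed 28, and at least 6 are ≤ 28.
Exactly 6 works: 6 values at 2 and 6 at 29 total 186; raise one of the low values by 25 (still ≤ 28) to hit 211.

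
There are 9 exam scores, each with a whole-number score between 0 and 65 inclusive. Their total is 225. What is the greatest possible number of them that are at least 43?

If k of the values are ≥ 43, the total is ≥ 43k + 0(9 − k).
Setting 43k + 0(9 − k) ≤ 225 gives 43k ≤ 225, so k ≤ 5.
k = 5 is achieved by 5 values at 43 and 4 at 0, total 215; add 10 to one value (staying below 43) to reach 225.

5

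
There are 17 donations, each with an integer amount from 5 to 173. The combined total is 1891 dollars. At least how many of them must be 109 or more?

Suppose at most 17 − j of them reach 109; then j values are ≤ 108 and the rest ≤ 173.
The total is then ≤ 108·j + 173·(17 − j) = 2941 − 65j. For this to be ≥ 1891 we need j ≤ 16, so at least 17 − 16 = 1 must reach 109.
Exactly 1 works: 1 value at 173 and 16 at 108 total 1901; lower one of the high values by 10 (still ≥ 109) to hit 1891.

1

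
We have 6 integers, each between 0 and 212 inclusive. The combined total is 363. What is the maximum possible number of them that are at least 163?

2

If k of the values are ≥ 163, the total is ≥ 163k + 0(6 − k).
Setting 163k + 0(6 − k) ≤ 363 gives 163k ≤ 363, so k ≤ 2.
k = 2 is achieved by 2 values at 163 and 4 at 0, total 326; add 37 to one value (staying below 163) to reach 363.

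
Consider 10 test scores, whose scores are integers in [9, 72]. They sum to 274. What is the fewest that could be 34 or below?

3

Let j be the number exceeding 34. Then the total is ≥ 35·j + 9·(10 − j) = 90 + 26j.
So 26j ≤ 184 and j ≤ 7; hence at least 10 − 7 = 3 are ≤ 34.
Exactly 3 works: 3 values at 9 and 7 at 35 total 272; raise one of the low values by 2 (still ≤ 34) to hit 274.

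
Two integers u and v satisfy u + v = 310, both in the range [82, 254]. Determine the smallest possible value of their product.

For a fixed sum, uv is smallest when u and v are as far apart as possible.
The extreme feasible split is u = 82, v = 228, giving uv = 18696.

18696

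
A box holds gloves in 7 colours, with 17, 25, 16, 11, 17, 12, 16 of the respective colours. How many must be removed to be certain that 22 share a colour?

111

In the worst case you take as many as possible of each colour without reaching 22: 17 + 21 + 16 + 11 + 17 + 12 + 16 = 110.
The next one must give 22 of some colour, so 110 + 1 = 111.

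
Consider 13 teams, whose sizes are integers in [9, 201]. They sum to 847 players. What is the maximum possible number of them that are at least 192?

If k of the values are ≥ 192, the total is ≥ 192k + 9(13 − k).
Setting 192k + 9(13 − k) ≤ 847 gives 183k ≤ 730, so k ≤ 3.
k = 3 is achieved by 3 values at 192 and 10 at 9, total 666; add 181 to one value (staying below 192) to reach 847.

3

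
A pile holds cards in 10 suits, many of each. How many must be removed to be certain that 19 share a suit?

181

You could draw 18 of every suit without reaching 19 of any — 180 in all.
One more forces 19 of some suit, so 180 + 1 = 181.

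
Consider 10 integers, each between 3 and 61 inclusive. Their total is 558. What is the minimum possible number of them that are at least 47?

7

Suppose at most 10 − j of them reach 47; then j values are ≤ 46 and the rest ≤ 61.
The total is then ≤ 46·j + 61·(10 − j) = 610 − 15j. For this to be ≥ 558 we need j ≤ 3, so at least 10 − 3 = 7 must reach 47.
Exactly 7 works: 7 values at 61 and 3 at 46 total 565; lower one of the high values by 7 (still ≥ 47) to hit 558.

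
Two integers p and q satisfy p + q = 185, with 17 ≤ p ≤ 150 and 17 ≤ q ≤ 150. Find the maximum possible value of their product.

8556

With p + q fixed, pq peaks when the two are closest together.
Taking p = 92 and q = 93 (both in [17, 150]) gives pq = 8556.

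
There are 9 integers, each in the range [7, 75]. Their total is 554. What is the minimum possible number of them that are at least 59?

Each value short of 59 is at most 58, costing at least 75 − 58 = 17 against the maximum total of 675.
We can afford to lose at most 675 − 554 = 121, so at most ⌊121/17⌋ = 7 fall short, and at least 2 are ≥ 59.
Exactly 2 works: 2 values at 75 and 7 at 58 total 556; lower one of the high values by 2 (still ≥ 59) to hit 554.

2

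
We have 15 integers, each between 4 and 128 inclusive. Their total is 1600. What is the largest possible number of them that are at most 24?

Suppose k of them are at most 24. Those contribute at most 24 each and the rest at most 128 each.
So the total is at most 24k + 128(15 − k) = 1920 − 104k. This must still be ≥ 1600, so k ≤ 3.
k = 3 is achieved by 3 values at 24 and 12 at 128, total 1608; lower one of the 128's by 8 (still > 24) to reach 1600.

3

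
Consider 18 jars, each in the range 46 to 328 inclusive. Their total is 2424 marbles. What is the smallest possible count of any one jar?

46

To make one jar as small as possible, make the other 17 as large as possible.
The other 17 can take up 17 × 328 = 5576 ≥ 2424 − 46, so one jar can sit at its floor of 46.
Achievable: one at 46 and the other 17 totalling 2378, which fits since 17 × 46 ≤ 2378 ≤ 17 × 328.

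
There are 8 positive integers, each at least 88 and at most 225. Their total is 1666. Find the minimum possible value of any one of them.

To make one integer as small as possible, make the other 7 as large as possible.
The other 7 contribute at most 7 × 225 = 1575, leaving at least 1666 − 1575 = 91.
Since 91 ≥ 88, this is achievable: one at 91 and 7 at 225.

91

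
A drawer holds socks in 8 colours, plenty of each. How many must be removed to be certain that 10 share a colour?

73

You could draw 9 of every colour without reaching 10 of any — 72 in all.
One more forces 10 of some colour, so 72 + 1 = 73.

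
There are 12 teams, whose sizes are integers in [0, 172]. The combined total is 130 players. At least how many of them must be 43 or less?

Let j be the number exceeding 43. Then the total is ≥ 44·j + 0·(12 − j) = 0 + 44j.
So 44j ≤ 130 and j ≤ 2; hence at least 12 − 2 = 10 are ≤ 43.
Exactly 10 works: 10 values at 0 and 2 at 44 total 88; raise one of the low values by 42 (still ≤ 43) to hit 130.

10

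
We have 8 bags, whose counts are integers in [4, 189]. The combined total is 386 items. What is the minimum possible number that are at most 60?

If only k of them are at most 60, the other 8 − k are at least 61, so the total is at least (8 − k)·61 + k·4.
This is ≤ 386, so (8 − k)·61 + 4k ≤ 386, which gives k ≥ 2.
Exactly 2 works: 2 values at 4 and 6 at 61 total 374; raise one of the low values by 12 (still ≤ 60) to hit 386.

2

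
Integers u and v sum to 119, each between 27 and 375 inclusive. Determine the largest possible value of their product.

3540

With u + v fixed, uv peaks when the two are closest together.
Taking u = 59 and v = 60 (both in [27, 375]) gives uv = 3540.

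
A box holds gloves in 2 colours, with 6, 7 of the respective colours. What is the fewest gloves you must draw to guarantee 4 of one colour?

In the worst case you take as many as possible of each colour without reaching 4: 3 + 3 = 6.
The next one must give 4 of some colour, so 6 + 1 = 7.

7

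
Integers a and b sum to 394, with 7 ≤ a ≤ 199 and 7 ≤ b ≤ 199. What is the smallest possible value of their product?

For a fixed sum, ab is smallest when a and b are as far apart as possible.
At the endpoint a = 195, b = 394 − 195 = 199, so ab = 195 × 199 = 38805.

38805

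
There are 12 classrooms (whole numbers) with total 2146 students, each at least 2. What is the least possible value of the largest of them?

179

Some value must be at least ⌈2146/12⌉ = 179, since 12 × 178 = 2136 < 2146.
Equality holds with 10 values of 179 and 2 values of 178.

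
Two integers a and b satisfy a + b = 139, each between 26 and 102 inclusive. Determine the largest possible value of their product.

4830

ab = a(139 − a) is maximized when a is as near 139/2 as the bounds allow.
Taking a = 69 and b = 70 (both in [26, 102]) gives ab = 4830.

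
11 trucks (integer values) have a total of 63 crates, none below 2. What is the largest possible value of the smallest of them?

The average is 63/11 < 6, so some value is ≤ 5.
Taking 3 copies of 5 and 8 copies of 6 gives exactly 63, so 5 is attained.

5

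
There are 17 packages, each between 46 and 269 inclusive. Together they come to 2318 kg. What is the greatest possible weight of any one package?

Maximizing one value means minimizing the remaining 16.
The other 16 contribute at least 16 × 46 = 736, leaving at most 2318 − 736 = 1582.
But each package is capped at 269, so the maximum is 269.
Achievable: one at 269 and the other 16 totalling 2049, which fits since 16 × 46 ≤ 2049 ≤ 16 × 269.

269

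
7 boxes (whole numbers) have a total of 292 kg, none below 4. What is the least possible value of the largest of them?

The 7 values sum to 292, so their maximum is at least ⌈292/7⌉ = 42.
Taking 2 copies of 41 and 5 copies of 42 gives exactly 292, so 42 is attained.

42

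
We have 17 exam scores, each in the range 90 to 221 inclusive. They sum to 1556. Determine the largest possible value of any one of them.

Maximizing one value means minimizing the remaining 16.
The other 16 contribute at least 16 × 90 = 1440, leaving at most 1556 − 1440 = 116.
Since 116 ≤ 221, this is achievable: one at 116 and 16 at 90.

116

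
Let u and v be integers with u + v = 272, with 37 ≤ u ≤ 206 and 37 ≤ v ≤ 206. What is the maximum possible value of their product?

18496

uv = u(272 − u) is maximized when u is as near 272/2 as the bounds allow.
Taking u = 136 and v = 136 (both in [37, 206]) gives uv = 18496.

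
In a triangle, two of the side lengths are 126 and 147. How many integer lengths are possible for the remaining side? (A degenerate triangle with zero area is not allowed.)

The triangle inequality gives |126 − 147| < c < 126 + 147, i.e. 21 < c < 273.
So c can be any integer from 22 to 272: 251 values.

251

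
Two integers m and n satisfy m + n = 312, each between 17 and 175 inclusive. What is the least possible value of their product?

23975

Since m + n is fixed, pushing one of them to its bound minimizes the product.
At the endpoint m = 137, n = 312 − 137 = 175, so mn = 137 × 175 = 23975.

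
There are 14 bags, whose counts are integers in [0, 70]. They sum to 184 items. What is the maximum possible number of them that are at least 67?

With k values at 67 or above and the rest at least 0, the sum is at least 0 + 67k.
Since the sum is 184, we need 67k ≤ 184, i.e. k ≤ 2.
k = 2 is achieved by 2 values at 67 and 12 at 0, total 134; add 50 to one value (staying below 67) to reach 184.

2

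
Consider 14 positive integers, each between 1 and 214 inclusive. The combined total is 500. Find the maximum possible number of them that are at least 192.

2

With k values at 192 or above and the rest at least 1, the sum is at least 14 + 191k.
Since the sum is 500, we need 191k ≤ 486, i.e. k ≤ 2.
k = 2 is achieved by 2 values at 192 and 12 at 1, total 396; add 104 to one value (staying below 192) to reach 500.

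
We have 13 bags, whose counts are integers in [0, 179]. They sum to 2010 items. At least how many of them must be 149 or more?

3

Suppose at most 13 − j of them reach 149; then j values are ≤ 148 and the rest ≤ 179.
The total is then ≤ 148·j + 179·(13 − j) = 2327 − 31j. For this to be ≥ 2010 we need j ≤ 10, so at least 13 − 10 = 3 must reach 149.
Exactly 3 works: 3 values at 179 and 10 at 148 total 2017; lower one of the high values by 7 (still ≥ 149) to hit 2010.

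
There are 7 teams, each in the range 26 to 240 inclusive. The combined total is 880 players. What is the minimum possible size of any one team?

26

To make one team as small as possible, make the other 6 as large as possible.
The other 6 can take up 6 × 240 = 1440 ≥ 880 − 26, so one team can sit at its floor of 26.
Achievable: one at 26 and the other 6 totalling 854, which fits since 6 × 26 ≤ 854 ≤ 6 × 240.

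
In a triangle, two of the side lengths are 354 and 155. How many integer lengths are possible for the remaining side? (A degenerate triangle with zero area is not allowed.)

309

The triangle inequality gives |354 − 155| < c < 354 + 155, i.e. 199 < c < 509.
So c can be any integer from 200 to 508: 309 values.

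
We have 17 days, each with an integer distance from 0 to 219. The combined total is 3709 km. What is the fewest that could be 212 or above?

If only k of them are at least 212, the other 17 − k are at most 211, so the total is at most k·219 + (17 − k)·211.
This must reach 3709, so k·219 + (17 − k)·211 ≥ 3709, giving k ≥ 16.
Exactly 16 works: 16 values at 219 and 1 at 211 total 3715; lower one of the high values by 6 (still ≥ 212) to hit 3709.

16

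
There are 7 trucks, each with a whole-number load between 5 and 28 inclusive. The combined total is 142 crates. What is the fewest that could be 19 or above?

Each value short of 19 is at most 18, costing at least 28 − 18 = 10 against the maximum total of 196.
We can afford to lose at most 196 − 142 = 54, so at most ⌊54/10⌋ = 5 fall short, and at least 2 are ≥ 19.
Exactly 2 works: 2 values at 28 and 5 at 18 total 146; lower one of the high values by 4 (still ≥ 19) to hit 142.

2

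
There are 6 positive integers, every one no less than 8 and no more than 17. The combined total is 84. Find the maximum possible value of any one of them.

17

Maximizing one value means minimizing the remaining 5.
The other 5 contribute at least 5 × 8 = 40, leaving at most 84 − 40 = 44.
But each integer is capped at 17, so the maximum is 17.
Achievable: one at 17 and the other 5 totalling 67, which fits since 5 × 8 ≤ 67 ≤ 5 × 17.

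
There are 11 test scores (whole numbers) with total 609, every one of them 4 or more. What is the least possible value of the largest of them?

56

Some value must be at least ⌈609/11⌉ = 56, since 11 × 55 = 605 < 609.
Achievable: 4 of them at 56 and 7 at 55 total 609.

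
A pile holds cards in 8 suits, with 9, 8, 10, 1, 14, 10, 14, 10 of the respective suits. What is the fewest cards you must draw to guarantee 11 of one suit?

69

In the worst case you take as many as possible of each suit without reaching 11: 9 + 8 + 10 + 1 + 10 + 10 + 10 + 10 = 68.
The next one must give 11 of some suit, so 68 + 1 = 69.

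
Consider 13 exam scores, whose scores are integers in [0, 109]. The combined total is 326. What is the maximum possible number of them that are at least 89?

3

Suppose k of them are at least 89. Those contribute at least 89 each and the other 13 − k at least 0 each.
So the total is at least 89k + 0(13 − k) = 0 + 89k. This must be ≤ 326, giving k ≤ 3.
k = 3 is achieved by 3 values at 89 and 10 at 0, total 267; add 59 to one value (staying below 89) to reach 326.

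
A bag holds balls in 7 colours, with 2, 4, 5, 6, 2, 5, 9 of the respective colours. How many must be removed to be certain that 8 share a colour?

32

In the worst case you take as many as possible of each colour without reaching 8: 2 + 4 + 5 + 6 + 2 + 5 + 7 = 31.
The next one must give 8 of some colour, so 31 + 1 = 32.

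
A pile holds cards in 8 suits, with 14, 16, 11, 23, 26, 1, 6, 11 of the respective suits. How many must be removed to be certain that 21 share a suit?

In the worst case you take as many as possible of each suit without reaching 21: 14 + 16 + 11 + 20 + 20 + 1 + 6 + 11 = 99.
The next one must give 21 of some suit, so 99 + 1 = 100.

100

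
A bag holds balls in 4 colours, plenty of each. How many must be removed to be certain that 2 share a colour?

You could draw 1 of every colour without reaching 2 of any — 4 in all.
One more forces 2 of some colour, so 4 + 1 = 5.

5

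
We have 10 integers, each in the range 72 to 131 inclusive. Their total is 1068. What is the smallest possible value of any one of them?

Minimizing one value means maximizing the remaining 9.
The other 9 can take up 9 × 131 = 1179 ≥ 1068 − 72, so one integer can sit at its floor of 72.
Achievable: one at 72 and the other 9 totalling 996, which fits since 9 × 72 ≤ 996 ≤ 9 × 131.

72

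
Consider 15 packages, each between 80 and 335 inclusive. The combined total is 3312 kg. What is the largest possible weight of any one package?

335

To make one package as large as possible, make the other 14 as small as possible.
The other 14 contribute at least 14 × 80 = 1120, leaving at most 3312 − 1120 = 2192.
But each package is capped at 335, so the maximum is 335.
Achievable: one at 335 and the other 14 totalling 2977, which fits since 14 × 80 ≤ 2977 ≤ 14 × 335.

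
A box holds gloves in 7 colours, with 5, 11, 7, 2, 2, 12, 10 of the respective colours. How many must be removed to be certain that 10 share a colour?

44

In the worst case you take as many as possible of each colour without reaching 10: 5 + 9 + 7 + 2 + 2 + 9 + 9 = 43.
The next one must give 10 of some colour, so 43 + 1 = 44.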